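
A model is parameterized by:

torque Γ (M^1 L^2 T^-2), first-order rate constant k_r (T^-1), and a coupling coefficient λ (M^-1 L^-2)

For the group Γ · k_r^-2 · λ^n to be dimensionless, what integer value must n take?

Balance the M exponent: (-1)·n from λ, plus (1) − 2·(0) = 1 from the rest, must sum to zero.
−n + 1 = 0, so n = 1.

1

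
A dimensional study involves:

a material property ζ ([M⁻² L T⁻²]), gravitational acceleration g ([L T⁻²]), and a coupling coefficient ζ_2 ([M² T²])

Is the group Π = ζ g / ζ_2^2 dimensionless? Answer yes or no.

no

Sum the exponent of each base dimension across the product:
  M: [ζ]_M + [g]_M − 2·[ζ_2]_M = (-2) + (0) − 2·(2) = -6
  L: [ζ]_L + [g]_L − 2·[ζ_2]_L = (1) + (1) − 2·(0) = 2
  T: [ζ]_T + [g]_T − 2·[ζ_2]_T = (-2) + (-2) − 2·(2) = -8
Net dimensions [M⁻⁶ L² T⁻⁸] ≠ [1] — not dimensionless.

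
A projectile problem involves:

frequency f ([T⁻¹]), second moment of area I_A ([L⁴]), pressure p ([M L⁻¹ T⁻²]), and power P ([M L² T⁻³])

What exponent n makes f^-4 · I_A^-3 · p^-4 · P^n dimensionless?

4

Balance the M exponent: (1)·n from P, plus −4·(0) − 3·(0) − 4·(1) = -4 from the rest, must sum to zero.
n − 4 = 0, so n = 4.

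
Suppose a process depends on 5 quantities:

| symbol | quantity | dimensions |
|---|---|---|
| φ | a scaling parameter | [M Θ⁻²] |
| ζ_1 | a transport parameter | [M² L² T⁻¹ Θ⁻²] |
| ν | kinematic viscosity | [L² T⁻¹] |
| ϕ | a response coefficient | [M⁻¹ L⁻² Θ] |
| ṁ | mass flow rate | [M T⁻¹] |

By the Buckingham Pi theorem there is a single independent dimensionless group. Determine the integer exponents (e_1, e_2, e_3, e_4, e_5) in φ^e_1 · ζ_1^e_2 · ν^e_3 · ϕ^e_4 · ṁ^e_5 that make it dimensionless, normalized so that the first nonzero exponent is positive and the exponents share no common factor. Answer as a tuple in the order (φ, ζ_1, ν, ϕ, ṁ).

(2, -3, 1, -2, 2)

M: e_1·(1) + e_2·(2) + e_3·(0) + e_4·(-1) + e_5·(1) = 0
L: e_1·(0) + e_2·(2) + e_3·(2) + e_4·(-2) + e_5·(0) = 0
T: e_1·(0) + e_2·(-1) + e_3·(-1) + e_4·(0) + e_5·(-1) = 0
Θ: e_1·(-2) + e_2·(-2) + e_3·(0) + e_4·(1) + e_5·(0) = 0
Solving this homogeneous linear system for the smallest-integer solution (first nonzero entry positive) gives (2, -3, 1, -2, 2).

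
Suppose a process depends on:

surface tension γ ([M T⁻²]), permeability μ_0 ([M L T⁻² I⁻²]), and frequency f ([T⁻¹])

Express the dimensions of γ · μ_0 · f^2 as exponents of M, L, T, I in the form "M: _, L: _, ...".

Collect each base-dimension exponent across the product:
  M: (1) + (1) + 2·(0) = 2
  L: (0) + (1) + 2·(0) = 1
  T: (-2) + (-2) + 2·(-1) = -6
  I: (0) + (-2) + 2·(0) = -2
So the dimensions are [M² L T⁻⁶ I⁻²].

M: 2, L: 1, T: -6, I: -2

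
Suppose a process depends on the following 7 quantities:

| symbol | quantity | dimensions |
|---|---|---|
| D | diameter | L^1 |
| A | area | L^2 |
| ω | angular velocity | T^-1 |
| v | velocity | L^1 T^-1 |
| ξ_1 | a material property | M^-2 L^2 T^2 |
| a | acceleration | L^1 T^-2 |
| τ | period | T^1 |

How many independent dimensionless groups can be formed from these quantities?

There are 7 variables and 3 base dimensions (M, L, T).
The dimension matrix has rank 3.
Independent dimensionless groups: 7 − 3 = 4.

4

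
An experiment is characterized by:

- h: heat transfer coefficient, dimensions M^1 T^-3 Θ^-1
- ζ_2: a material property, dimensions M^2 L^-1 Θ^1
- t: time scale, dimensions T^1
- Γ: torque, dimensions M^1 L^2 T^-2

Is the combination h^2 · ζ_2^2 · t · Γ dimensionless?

no

Sum the exponent of each base dimension across the product:
  M: 2·[h]_M + 2·[ζ_2]_M + [t]_M + [Γ]_M = 2·(1) + 2·(2) + (0) + (1) = 7
  L: 2·[h]_L + 2·[ζ_2]_L + [t]_L + [Γ]_L = 2·(0) + 2·(-1) + (0) + (2) = 0
  T: 2·[h]_T + 2·[ζ_2]_T + [t]_T + [Γ]_T = 2·(-3) + 2·(0) + (1) + (-2) = -7
  Θ: 2·[h]_Θ + 2·[ζ_2]_Θ + [t]_Θ + [Γ]_Θ = 2·(-1) + 2·(1) + (0) + (0) = 0
Net dimensions [M⁷ T⁻⁷] ≠ [1] — not dimensionless.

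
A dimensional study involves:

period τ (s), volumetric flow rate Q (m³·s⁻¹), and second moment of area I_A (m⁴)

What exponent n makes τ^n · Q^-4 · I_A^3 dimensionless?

Balance the T exponent: (1)·n from τ, plus −4·(-1) + 3·(0) = 4 from the rest, must sum to zero.
n + 4 = 0, so n = -4.

-4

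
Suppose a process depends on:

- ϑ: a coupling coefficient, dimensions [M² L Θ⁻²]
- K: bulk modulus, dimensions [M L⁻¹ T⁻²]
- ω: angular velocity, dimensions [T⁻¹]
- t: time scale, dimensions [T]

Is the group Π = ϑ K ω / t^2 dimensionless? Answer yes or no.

no

Sum the exponent of each base dimension across the product:
  M: [ϑ]_M + [K]_M + [ω]_M − 2·[t]_M = (2) + (1) + (0) − 2·(0) = 3
  L: [ϑ]_L + [K]_L + [ω]_L − 2·[t]_L = (1) + (-1) + (0) − 2·(0) = 0
  T: [ϑ]_T + [K]_T + [ω]_T − 2·[t]_T = (0) + (-2) + (-1) − 2·(1) = -5
  Θ: [ϑ]_Θ + [K]_Θ + [ω]_Θ − 2·[t]_Θ = (-2) + (0) + (0) − 2·(0) = -2
Net dimensions [M³ T⁻⁵ Θ⁻²] ≠ [1] — not dimensionless.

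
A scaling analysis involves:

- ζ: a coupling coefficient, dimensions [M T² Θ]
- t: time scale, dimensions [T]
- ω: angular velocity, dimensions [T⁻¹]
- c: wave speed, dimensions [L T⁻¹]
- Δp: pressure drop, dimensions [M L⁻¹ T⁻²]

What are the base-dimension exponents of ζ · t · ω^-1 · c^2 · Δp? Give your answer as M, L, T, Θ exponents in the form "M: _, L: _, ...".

M: 2, L: 1, T: 0, Θ: 1

Collect each base-dimension exponent across the product:
  M: (1) + (0) − (0) + 2·(0) + (1) = 2
  L: (0) + (0) − (0) + 2·(1) + (-1) = 1
  T: (2) + (1) − (-1) + 2·(-1) + (-2) = 0
  Θ: (1) + (0) − (0) + 2·(0) + (0) = 1
So the dimensions are [M² L Θ].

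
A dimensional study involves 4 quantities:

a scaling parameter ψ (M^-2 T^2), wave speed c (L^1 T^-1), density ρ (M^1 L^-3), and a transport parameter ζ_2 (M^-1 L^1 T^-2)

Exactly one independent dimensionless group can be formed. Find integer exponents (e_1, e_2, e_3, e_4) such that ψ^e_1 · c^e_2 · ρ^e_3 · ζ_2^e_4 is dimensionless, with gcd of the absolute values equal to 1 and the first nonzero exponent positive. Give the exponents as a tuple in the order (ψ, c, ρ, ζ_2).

(1, 4, 1, -1)

M: e_1·(-2) + e_2·(0) + e_3·(1) + e_4·(-1) = 0
L: e_1·(0) + e_2·(1) + e_3·(-3) + e_4·(1) = 0
T: e_1·(2) + e_2·(-1) + e_3·(0) + e_4·(-2) = 0
Solving this homogeneous linear system for the smallest-integer solution (first nonzero entry positive) gives (1, 4, 1, -1).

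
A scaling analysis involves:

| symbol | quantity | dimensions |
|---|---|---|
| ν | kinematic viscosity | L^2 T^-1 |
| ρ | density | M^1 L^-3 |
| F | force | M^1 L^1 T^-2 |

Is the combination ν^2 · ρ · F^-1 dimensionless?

Sum the exponent of each base dimension across the product:
  M: 2·[ν]_M + [ρ]_M − [F]_M = 2·(0) + (1) − (1) = 0
  L: 2·[ν]_L + [ρ]_L − [F]_L = 2·(2) + (-3) − (1) = 0
  T: 2·[ν]_T + [ρ]_T − [F]_T = 2·(-1) + (0) − (-2) = 0
All base exponents vanish — dimensionless.

yes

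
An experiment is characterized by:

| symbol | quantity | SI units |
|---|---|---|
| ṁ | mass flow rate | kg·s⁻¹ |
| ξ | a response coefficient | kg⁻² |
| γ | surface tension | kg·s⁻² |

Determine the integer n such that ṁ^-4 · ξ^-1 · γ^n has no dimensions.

2

Balance the M exponent: (1)·n from γ, plus −4·(1) − (-2) = -2 from the rest, must sum to zero.
n − 2 = 0, so n = 2.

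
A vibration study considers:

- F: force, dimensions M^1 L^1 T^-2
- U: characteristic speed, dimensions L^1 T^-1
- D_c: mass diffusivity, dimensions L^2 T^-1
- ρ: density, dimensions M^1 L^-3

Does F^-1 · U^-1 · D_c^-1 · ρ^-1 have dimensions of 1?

Sum the exponent of each base dimension across the product:
  M: −[F]_M − [U]_M − [D_c]_M − [ρ]_M = −(1) − (0) − (0) − (1) = -2
  L: −[F]_L − [U]_L − [D_c]_L − [ρ]_L = −(1) − (1) − (2) − (-3) = -1
  T: −[F]_T − [U]_T − [D_c]_T − [ρ]_T = −(-2) − (-1) − (-1) − (0) = 4
Net dimensions [M⁻² L⁻¹ T⁴] ≠ [1] — not dimensionless.

no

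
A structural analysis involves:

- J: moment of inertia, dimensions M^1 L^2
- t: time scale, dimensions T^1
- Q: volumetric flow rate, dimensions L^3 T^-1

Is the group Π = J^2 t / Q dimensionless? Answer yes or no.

Sum the exponent of each base dimension across the product:
  M: 2·[J]_M + [t]_M − [Q]_M = 2·(1) + (0) − (0) = 2
  L: 2·[J]_L + [t]_L − [Q]_L = 2·(2) + (0) − (3) = 1
  T: 2·[J]_T + [t]_T − [Q]_T = 2·(0) + (1) − (-1) = 2
Net dimensions [M² L T²] ≠ [1] — not dimensionless.

no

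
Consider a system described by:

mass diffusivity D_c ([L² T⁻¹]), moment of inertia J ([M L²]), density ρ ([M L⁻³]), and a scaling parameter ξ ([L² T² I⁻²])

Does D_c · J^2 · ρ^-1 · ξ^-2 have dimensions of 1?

no

Sum the exponent of each base dimension across the product:
  M: [D_c]_M + 2·[J]_M − [ρ]_M − 2·[ξ]_M = (0) + 2·(1) − (1) − 2·(0) = 1
  L: [D_c]_L + 2·[J]_L − [ρ]_L − 2·[ξ]_L = (2) + 2·(2) − (-3) − 2·(2) = 5
  T: [D_c]_T + 2·[J]_T − [ρ]_T − 2·[ξ]_T = (-1) + 2·(0) − (0) − 2·(2) = -5
  I: [D_c]_I + 2·[J]_I − [ρ]_I − 2·[ξ]_I = (0) + 2·(0) − (0) − 2·(-2) = 4
Net dimensions [M L⁵ T⁻⁵ I⁴] ≠ [1] — not dimensionless.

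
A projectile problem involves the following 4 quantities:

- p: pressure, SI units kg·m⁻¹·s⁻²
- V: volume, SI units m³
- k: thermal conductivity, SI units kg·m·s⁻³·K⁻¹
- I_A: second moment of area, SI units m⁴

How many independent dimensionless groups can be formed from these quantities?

There are 4 variables and 4 base dimensions (M, L, T, Θ).
The dimension matrix has rank 3 (less than 4: the dimension vectors are linearly dependent).
Independent dimensionless groups: 4 − 3 = 1.

1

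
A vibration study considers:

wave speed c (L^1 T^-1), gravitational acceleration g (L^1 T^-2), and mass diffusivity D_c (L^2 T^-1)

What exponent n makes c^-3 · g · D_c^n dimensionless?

1

Balance the L exponent: (2)·n from D_c, plus −3·(1) + (1) = -2 from the rest, must sum to zero.
2n − 2 = 0, so n = 1.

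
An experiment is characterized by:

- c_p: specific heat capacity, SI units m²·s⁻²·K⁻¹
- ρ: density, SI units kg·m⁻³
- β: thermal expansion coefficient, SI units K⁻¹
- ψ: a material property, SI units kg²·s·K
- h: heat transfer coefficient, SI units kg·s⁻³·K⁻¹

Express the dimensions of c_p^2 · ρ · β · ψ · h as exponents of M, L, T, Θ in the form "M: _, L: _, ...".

M: 4, L: 1, T: -6, Θ: -3

Collect each base-dimension exponent across the product:
  M: 2·(0) + (1) + (0) + (2) + (1) = 4
  L: 2·(2) + (-3) + (0) + (0) + (0) = 1
  T: 2·(-2) + (0) + (0) + (1) + (-3) = -6
  Θ: 2·(-1) + (0) + (-1) + (1) + (-1) = -3
So the dimensions are [M⁴ L T⁻⁶ Θ⁻³].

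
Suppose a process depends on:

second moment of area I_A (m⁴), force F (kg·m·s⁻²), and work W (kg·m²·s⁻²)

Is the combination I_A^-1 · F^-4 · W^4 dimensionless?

Sum the exponent of each base dimension across the product:
  M: −[I_A]_M − 4·[F]_M + 4·[W]_M = −(0) − 4·(1) + 4·(1) = 0
  L: −[I_A]_L − 4·[F]_L + 4·[W]_L = −(4) − 4·(1) + 4·(2) = 0
  T: −[I_A]_T − 4·[F]_T + 4·[W]_T = −(0) − 4·(-2) + 4·(-2) = 0
  Θ: −[I_A]_Θ − 4·[F]_Θ + 4·[W]_Θ = −(0) − 4·(0) + 4·(0) = 0
All base exponents vanish — dimensionless.

yes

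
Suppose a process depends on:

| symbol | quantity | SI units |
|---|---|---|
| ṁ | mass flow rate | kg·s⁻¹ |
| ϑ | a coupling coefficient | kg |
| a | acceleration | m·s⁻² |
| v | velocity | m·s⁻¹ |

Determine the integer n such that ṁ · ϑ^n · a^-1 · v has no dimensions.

-1

Balance the M exponent: (1)·n from ϑ, plus (1) − (0) + (0) = 1 from the rest, must sum to zero.
n + 1 = 0, so n = -1.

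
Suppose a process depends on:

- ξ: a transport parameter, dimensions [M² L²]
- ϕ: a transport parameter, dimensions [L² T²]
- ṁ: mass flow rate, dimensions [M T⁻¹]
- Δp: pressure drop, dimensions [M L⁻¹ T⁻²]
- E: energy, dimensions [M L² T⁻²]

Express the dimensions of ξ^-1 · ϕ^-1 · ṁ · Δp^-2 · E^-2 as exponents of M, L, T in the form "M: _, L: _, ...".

Collect each base-dimension exponent across the product:
  M: −(2) − (0) + (1) − 2·(1) − 2·(1) = -5
  L: −(2) − (2) + (0) − 2·(-1) − 2·(2) = -6
  T: −(0) − (2) + (-1) − 2·(-2) − 2·(-2) = 5
So the dimensions are [M⁻⁵ L⁻⁶ T⁵].

M: -5, L: -6, T: 5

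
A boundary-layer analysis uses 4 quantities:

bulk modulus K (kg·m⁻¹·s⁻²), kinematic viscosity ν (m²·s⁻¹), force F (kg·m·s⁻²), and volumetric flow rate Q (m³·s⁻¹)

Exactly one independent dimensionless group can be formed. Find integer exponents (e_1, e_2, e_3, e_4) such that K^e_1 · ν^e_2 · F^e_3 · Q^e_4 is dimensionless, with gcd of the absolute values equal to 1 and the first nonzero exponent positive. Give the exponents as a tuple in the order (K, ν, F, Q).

(1, -2, -1, 2)

M: e_1·(1) + e_2·(0) + e_3·(1) + e_4·(0) = 0
L: e_1·(-1) + e_2·(2) + e_3·(1) + e_4·(3) = 0
T: e_1·(-2) + e_2·(-1) + e_3·(-2) + e_4·(-1) = 0
Solving this homogeneous linear system for the smallest-integer solution (first nonzero entry positive) gives (1, -2, -1, 2).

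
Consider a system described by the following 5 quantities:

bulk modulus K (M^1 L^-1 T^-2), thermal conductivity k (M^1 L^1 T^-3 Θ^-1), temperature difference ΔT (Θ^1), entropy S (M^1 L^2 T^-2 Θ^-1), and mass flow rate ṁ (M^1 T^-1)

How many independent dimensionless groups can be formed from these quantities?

There are 5 variables and 4 base dimensions (M, L, T, Θ).
The dimension matrix has rank 4.
Independent dimensionless groups: 5 − 4 = 1.

1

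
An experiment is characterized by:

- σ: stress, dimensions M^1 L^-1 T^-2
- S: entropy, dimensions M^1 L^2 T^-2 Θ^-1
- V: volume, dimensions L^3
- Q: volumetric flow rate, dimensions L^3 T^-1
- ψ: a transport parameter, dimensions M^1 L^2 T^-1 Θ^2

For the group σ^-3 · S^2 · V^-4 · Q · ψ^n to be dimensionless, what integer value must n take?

Balance the M exponent: (1)·n from ψ, plus −3·(1) + 2·(1) − 4·(0) + (0) = -1 from the rest, must sum to zero.
n − 1 = 0, so n = 1.

1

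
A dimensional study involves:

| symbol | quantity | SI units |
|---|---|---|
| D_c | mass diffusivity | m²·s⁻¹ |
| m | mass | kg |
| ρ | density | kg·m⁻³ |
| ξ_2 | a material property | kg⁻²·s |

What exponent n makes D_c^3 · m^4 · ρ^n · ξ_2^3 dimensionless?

2

Balance the M exponent: (1)·n from ρ, plus 3·(0) + 4·(1) + 3·(-2) = -2 from the rest, must sum to zero.
n − 2 = 0, so n = 2.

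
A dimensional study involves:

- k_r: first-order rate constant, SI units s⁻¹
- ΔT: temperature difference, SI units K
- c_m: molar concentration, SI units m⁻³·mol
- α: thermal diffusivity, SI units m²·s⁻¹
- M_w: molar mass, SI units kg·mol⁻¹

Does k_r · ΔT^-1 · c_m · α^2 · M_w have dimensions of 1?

Sum the exponent of each base dimension across the product:
  M: [k_r]_M − [ΔT]_M + [c_m]_M + 2·[α]_M + [M_w]_M = (0) − (0) + (0) + 2·(0) + (1) = 1
  L: [k_r]_L − [ΔT]_L + [c_m]_L + 2·[α]_L + [M_w]_L = (0) − (0) + (-3) + 2·(2) + (0) = 1
  T: [k_r]_T − [ΔT]_T + [c_m]_T + 2·[α]_T + [M_w]_T = (-1) − (0) + (0) + 2·(-1) + (0) = -3
  Θ: [k_r]_Θ − [ΔT]_Θ + [c_m]_Θ + 2·[α]_Θ + [M_w]_Θ = (0) − (1) + (0) + 2·(0) + (0) = -1
  N: [k_r]_N − [ΔT]_N + [c_m]_N + 2·[α]_N + [M_w]_N = (0) − (0) + (1) + 2·(0) + (-1) = 0
Net dimensions [M L T⁻³ Θ⁻¹] ≠ [1] — not dimensionless.

no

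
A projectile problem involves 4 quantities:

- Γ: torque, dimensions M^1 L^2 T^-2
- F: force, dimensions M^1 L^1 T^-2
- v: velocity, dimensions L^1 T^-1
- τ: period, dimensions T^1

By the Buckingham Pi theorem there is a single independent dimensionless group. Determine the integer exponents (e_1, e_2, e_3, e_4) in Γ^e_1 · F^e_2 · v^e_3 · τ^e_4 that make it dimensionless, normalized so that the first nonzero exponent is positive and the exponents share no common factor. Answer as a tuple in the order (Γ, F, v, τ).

(1, -1, -1, -1)

M: e_1·(1) + e_2·(1) + e_3·(0) + e_4·(0) = 0
L: e_1·(2) + e_2·(1) + e_3·(1) + e_4·(0) = 0
T: e_1·(-2) + e_2·(-2) + e_3·(-1) + e_4·(1) = 0
Solving this homogeneous linear system for the smallest-integer solution (first nonzero entry positive) gives (1, -1, -1, -1).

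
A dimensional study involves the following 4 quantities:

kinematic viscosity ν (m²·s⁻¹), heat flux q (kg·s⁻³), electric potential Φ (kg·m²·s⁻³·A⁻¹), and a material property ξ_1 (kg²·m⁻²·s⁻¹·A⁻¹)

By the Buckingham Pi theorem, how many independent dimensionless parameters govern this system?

There are 4 variables and 4 base dimensions (M, L, T, I).
The dimension matrix has rank 4.
Independent dimensionless groups: 4 − 4 = 0.

0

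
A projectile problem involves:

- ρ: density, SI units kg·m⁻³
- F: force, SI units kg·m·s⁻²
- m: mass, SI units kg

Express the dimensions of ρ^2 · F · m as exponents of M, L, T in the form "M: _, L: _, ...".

Collect each base-dimension exponent across the product:
  M: 2·(1) + (1) + (1) = 4
  L: 2·(-3) + (1) + (0) = -5
  T: 2·(0) + (-2) + (0) = -2
So the dimensions are [M⁴ L⁻⁵ T⁻²].

M: 4, L: -5, T: -2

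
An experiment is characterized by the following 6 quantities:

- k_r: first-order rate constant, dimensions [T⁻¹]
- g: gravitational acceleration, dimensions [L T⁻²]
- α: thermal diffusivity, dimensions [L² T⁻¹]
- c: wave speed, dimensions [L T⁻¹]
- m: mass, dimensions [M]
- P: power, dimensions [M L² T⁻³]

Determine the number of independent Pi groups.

There are 6 variables and 3 base dimensions (M, L, T).
The dimension matrix has rank 3.
Independent dimensionless groups: 6 − 3 = 3.

3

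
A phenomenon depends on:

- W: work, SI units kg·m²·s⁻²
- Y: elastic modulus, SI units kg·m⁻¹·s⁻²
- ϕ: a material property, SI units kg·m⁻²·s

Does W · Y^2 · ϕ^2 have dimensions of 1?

Sum the exponent of each base dimension across the product:
  M: [W]_M + 2·[Y]_M + 2·[ϕ]_M = (1) + 2·(1) + 2·(1) = 5
  L: [W]_L + 2·[Y]_L + 2·[ϕ]_L = (2) + 2·(-1) + 2·(-2) = -4
  T: [W]_T + 2·[Y]_T + 2·[ϕ]_T = (-2) + 2·(-2) + 2·(1) = -4
Net dimensions [M⁵ L⁻⁴ T⁻⁴] ≠ [1] — not dimensionless.

no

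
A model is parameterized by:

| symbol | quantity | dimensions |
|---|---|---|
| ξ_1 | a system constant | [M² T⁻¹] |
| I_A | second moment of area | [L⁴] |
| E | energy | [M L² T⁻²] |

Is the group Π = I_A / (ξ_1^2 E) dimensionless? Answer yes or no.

no

Sum the exponent of each base dimension across the product:
  M: −2·[ξ_1]_M + [I_A]_M − [E]_M = −2·(2) + (0) − (1) = -5
  L: −2·[ξ_1]_L + [I_A]_L − [E]_L = −2·(0) + (4) − (2) = 2
  T: −2·[ξ_1]_T + [I_A]_T − [E]_T = −2·(-1) + (0) − (-2) = 4
Net dimensions [M⁻⁵ L² T⁴] ≠ [1] — not dimensionless.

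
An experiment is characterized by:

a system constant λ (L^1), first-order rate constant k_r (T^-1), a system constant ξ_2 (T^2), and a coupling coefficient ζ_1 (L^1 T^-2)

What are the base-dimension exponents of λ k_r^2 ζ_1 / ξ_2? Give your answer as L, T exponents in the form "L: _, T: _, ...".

L: 2, T: -6

Collect each base-dimension exponent across the product:
  L: (1) + 2·(0) − (0) + (1) = 2
  T: (0) + 2·(-1) − (2) + (-2) = -6
So the dimensions are [L² T⁻⁶].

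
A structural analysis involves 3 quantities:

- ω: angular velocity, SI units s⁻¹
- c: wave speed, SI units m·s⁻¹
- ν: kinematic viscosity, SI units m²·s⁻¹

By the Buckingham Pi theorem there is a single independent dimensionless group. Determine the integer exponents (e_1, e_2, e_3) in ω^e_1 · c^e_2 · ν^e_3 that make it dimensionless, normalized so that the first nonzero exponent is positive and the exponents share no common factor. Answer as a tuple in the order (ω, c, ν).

L: e_1·(0) + e_2·(1) + e_3·(2) = 0
T: e_1·(-1) + e_2·(-1) + e_3·(-1) = 0
Solving this homogeneous linear system for the smallest-integer solution (first nonzero entry positive) gives (1, -2, 1).

(1, -2, 1)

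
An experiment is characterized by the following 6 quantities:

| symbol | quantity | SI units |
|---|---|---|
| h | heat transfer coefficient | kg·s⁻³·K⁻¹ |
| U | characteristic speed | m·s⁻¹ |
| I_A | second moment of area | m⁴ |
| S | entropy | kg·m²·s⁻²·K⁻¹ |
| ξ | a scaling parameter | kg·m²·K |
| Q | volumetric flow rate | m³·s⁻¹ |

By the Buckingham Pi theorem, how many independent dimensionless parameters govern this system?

2

There are 6 variables and 4 base dimensions (M, L, T, Θ).
The dimension matrix has rank 4.
Independent dimensionless groups: 6 − 4 = 2.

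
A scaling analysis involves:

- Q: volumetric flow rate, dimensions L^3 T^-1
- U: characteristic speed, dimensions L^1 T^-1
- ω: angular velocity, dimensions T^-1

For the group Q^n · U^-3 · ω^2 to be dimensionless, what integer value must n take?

Balance the L exponent: (3)·n from Q, plus −3·(1) + 2·(0) = -3 from the rest, must sum to zero.
3n − 3 = 0, so n = 1.

1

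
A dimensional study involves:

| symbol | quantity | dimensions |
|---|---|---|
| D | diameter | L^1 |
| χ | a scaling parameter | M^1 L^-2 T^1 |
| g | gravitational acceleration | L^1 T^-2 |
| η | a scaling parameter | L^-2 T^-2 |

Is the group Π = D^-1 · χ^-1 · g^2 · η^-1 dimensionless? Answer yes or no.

no

Sum the exponent of each base dimension across the product:
  M: −[D]_M − [χ]_M + 2·[g]_M − [η]_M = −(0) − (1) + 2·(0) − (0) = -1
  L: −[D]_L − [χ]_L + 2·[g]_L − [η]_L = −(1) − (-2) + 2·(1) − (-2) = 5
  T: −[D]_T − [χ]_T + 2·[g]_T − [η]_T = −(0) − (1) + 2·(-2) − (-2) = -3
Net dimensions [M⁻¹ L⁵ T⁻³] ≠ [1] — not dimensionless.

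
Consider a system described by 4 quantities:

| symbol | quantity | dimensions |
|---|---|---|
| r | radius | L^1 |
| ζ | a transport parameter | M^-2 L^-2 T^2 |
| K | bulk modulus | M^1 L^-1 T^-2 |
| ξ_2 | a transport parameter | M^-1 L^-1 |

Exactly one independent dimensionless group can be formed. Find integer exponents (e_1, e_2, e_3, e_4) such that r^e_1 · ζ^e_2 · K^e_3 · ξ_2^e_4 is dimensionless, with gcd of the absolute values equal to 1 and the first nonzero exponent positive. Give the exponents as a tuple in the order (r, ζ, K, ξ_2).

M: e_1·(0) + e_2·(-2) + e_3·(1) + e_4·(-1) = 0
L: e_1·(1) + e_2·(-2) + e_3·(-1) + e_4·(-1) = 0
T: e_1·(0) + e_2·(2) + e_3·(-2) + e_4·(0) = 0
Solving this homogeneous linear system for the smallest-integer solution (first nonzero entry positive) gives (2, 1, 1, -1).

(2, 1, 1, -1)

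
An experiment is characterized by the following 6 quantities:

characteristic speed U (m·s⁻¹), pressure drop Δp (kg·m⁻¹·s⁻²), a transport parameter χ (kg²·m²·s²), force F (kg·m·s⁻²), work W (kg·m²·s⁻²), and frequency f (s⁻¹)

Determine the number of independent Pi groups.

3

There are 6 variables and 3 base dimensions (M, L, T).
The dimension matrix has rank 3.
Independent dimensionless groups: 6 − 3 = 3.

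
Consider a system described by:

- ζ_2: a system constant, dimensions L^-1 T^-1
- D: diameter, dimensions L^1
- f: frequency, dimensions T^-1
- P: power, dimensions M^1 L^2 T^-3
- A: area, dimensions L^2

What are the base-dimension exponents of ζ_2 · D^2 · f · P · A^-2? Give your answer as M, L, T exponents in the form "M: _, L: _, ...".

Collect each base-dimension exponent across the product:
  M: (0) + 2·(0) + (0) + (1) − 2·(0) = 1
  L: (-1) + 2·(1) + (0) + (2) − 2·(2) = -1
  T: (-1) + 2·(0) + (-1) + (-3) − 2·(0) = -5
So the dimensions are [M L⁻¹ T⁻⁵].

M: 1, L: -1, T: -5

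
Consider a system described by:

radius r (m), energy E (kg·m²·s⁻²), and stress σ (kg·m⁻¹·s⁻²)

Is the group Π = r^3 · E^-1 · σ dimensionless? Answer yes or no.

Sum the exponent of each base dimension across the product:
  M: 3·[r]_M − [E]_M + [σ]_M = 3·(0) − (1) + (1) = 0
  L: 3·[r]_L − [E]_L + [σ]_L = 3·(1) − (2) + (-1) = 0
  T: 3·[r]_T − [E]_T + [σ]_T = 3·(0) − (-2) + (-2) = 0
All base exponents vanish — dimensionless.

yes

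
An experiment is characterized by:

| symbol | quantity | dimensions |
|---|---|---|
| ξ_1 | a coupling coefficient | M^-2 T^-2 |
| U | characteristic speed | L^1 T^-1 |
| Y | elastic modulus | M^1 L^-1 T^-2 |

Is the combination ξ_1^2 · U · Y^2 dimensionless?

Sum the exponent of each base dimension across the product:
  M: 2·[ξ_1]_M + [U]_M + 2·[Y]_M = 2·(-2) + (0) + 2·(1) = -2
  L: 2·[ξ_1]_L + [U]_L + 2·[Y]_L = 2·(0) + (1) + 2·(-1) = -1
  T: 2·[ξ_1]_T + [U]_T + 2·[Y]_T = 2·(-2) + (-1) + 2·(-2) = -9
Net dimensions [M⁻² L⁻¹ T⁻⁹] ≠ [1] — not dimensionless.

no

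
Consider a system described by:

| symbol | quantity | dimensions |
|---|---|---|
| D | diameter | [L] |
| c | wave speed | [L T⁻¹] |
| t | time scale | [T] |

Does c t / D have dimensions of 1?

yes

Sum the exponent of each base dimension across the product:
  M: −[D]_M + [c]_M + [t]_M = −(0) + (0) + (0) = 0
  L: −[D]_L + [c]_L + [t]_L = −(1) + (1) + (0) = 0
  T: −[D]_T + [c]_T + [t]_T = −(0) + (-1) + (1) = 0
All base exponents vanish — dimensionless.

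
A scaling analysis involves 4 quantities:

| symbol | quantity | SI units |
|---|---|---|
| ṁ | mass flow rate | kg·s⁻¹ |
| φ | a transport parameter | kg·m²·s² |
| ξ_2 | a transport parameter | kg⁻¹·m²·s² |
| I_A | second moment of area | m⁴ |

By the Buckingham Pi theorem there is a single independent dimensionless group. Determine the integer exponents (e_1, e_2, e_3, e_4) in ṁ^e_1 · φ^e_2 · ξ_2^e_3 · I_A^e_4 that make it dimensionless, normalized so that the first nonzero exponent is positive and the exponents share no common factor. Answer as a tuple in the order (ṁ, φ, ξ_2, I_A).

M: e_1·(1) + e_2·(1) + e_3·(-1) + e_4·(0) = 0
L: e_1·(0) + e_2·(2) + e_3·(2) + e_4·(4) = 0
T: e_1·(-1) + e_2·(2) + e_3·(2) + e_4·(0) = 0
Solving this homogeneous linear system for the smallest-integer solution (first nonzero entry positive) gives (4, -1, 3, -1).

(4, -1, 3, -1)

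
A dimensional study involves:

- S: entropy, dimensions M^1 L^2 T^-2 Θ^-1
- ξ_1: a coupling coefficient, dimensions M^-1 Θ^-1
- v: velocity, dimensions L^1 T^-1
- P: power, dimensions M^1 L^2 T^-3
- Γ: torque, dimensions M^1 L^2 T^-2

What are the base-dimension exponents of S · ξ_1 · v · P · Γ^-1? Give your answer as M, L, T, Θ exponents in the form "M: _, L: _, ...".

Collect each base-dimension exponent across the product:
  M: (1) + (-1) + (0) + (1) − (1) = 0
  L: (2) + (0) + (1) + (2) − (2) = 3
  T: (-2) + (0) + (-1) + (-3) − (-2) = -4
  Θ: (-1) + (-1) + (0) + (0) − (0) = -2
So the dimensions are [L³ T⁻⁴ Θ⁻²].

M: 0, L: 3, T: -4, Θ: -2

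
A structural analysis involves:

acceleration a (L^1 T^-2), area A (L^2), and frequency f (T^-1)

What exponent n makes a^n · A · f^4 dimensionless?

-2

Balance the L exponent: (1)·n from a, plus (2) + 4·(0) = 2 from the rest, must sum to zero.
n + 2 = 0, so n = -2.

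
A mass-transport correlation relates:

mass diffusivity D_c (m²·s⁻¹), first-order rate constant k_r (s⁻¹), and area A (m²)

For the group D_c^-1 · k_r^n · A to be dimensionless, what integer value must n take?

1

Balance the T exponent: (-1)·n from k_r, plus −(-1) + (0) = 1 from the rest, must sum to zero.
−n + 1 = 0, so n = 1.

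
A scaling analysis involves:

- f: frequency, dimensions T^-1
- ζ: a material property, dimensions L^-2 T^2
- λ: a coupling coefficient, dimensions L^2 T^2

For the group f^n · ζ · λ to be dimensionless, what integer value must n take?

4

Balance the T exponent: (-1)·n from f, plus (2) + (2) = 4 from the rest, must sum to zero.
−n + 4 = 0, so n = 4.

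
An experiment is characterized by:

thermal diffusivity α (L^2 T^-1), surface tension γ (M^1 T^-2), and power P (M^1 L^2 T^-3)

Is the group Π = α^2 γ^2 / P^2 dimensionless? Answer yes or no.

yes

Sum the exponent of each base dimension across the product:
  M: 2·[α]_M + 2·[γ]_M − 2·[P]_M = 2·(0) + 2·(1) − 2·(1) = 0
  L: 2·[α]_L + 2·[γ]_L − 2·[P]_L = 2·(2) + 2·(0) − 2·(2) = 0
  T: 2·[α]_T + 2·[γ]_T − 2·[P]_T = 2·(-1) + 2·(-2) − 2·(-3) = 0
All base exponents vanish — dimensionless.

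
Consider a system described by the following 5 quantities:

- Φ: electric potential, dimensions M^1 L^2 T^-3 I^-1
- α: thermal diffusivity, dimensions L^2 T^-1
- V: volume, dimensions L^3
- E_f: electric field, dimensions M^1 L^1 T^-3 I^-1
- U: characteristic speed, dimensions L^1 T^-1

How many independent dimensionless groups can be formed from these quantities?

2

There are 5 variables and 4 base dimensions (M, L, T, I).
The dimension matrix has rank 3 (less than 4: the dimension vectors are linearly dependent).
Independent dimensionless groups: 5 − 3 = 2.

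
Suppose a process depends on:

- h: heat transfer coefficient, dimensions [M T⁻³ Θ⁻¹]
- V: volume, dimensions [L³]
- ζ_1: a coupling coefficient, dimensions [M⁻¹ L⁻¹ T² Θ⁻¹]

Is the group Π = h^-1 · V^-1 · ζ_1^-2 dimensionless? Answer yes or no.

Sum the exponent of each base dimension across the product:
  M: −[h]_M − [V]_M − 2·[ζ_1]_M = −(1) − (0) − 2·(-1) = 1
  L: −[h]_L − [V]_L − 2·[ζ_1]_L = −(0) − (3) − 2·(-1) = -1
  T: −[h]_T − [V]_T − 2·[ζ_1]_T = −(-3) − (0) − 2·(2) = -1
  Θ: −[h]_Θ − [V]_Θ − 2·[ζ_1]_Θ = −(-1) − (0) − 2·(-1) = 3
Net dimensions [M L⁻¹ T⁻¹ Θ³] ≠ [1] — not dimensionless.

no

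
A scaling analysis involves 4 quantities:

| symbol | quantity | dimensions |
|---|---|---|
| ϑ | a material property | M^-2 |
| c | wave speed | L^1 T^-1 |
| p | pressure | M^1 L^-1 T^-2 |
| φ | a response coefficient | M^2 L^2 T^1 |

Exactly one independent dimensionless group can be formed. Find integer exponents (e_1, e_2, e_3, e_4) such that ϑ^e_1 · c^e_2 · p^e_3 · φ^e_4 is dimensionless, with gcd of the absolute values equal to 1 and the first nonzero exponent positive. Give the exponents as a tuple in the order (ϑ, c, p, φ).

M: e_1·(-2) + e_2·(0) + e_3·(1) + e_4·(2) = 0
L: e_1·(0) + e_2·(1) + e_3·(-1) + e_4·(2) = 0
T: e_1·(0) + e_2·(-1) + e_3·(-2) + e_4·(1) = 0
Solving this homogeneous linear system for the smallest-integer solution (first nonzero entry positive) gives (3, -2, 2, 2).

(3, -2, 2, 2)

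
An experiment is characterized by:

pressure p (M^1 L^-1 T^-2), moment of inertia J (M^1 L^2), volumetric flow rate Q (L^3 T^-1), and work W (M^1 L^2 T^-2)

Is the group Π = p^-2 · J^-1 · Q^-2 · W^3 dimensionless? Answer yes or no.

Sum the exponent of each base dimension across the product:
  M: −2·[p]_M − [J]_M − 2·[Q]_M + 3·[W]_M = −2·(1) − (1) − 2·(0) + 3·(1) = 0
  L: −2·[p]_L − [J]_L − 2·[Q]_L + 3·[W]_L = −2·(-1) − (2) − 2·(3) + 3·(2) = 0
  T: −2·[p]_T − [J]_T − 2·[Q]_T + 3·[W]_T = −2·(-2) − (0) − 2·(-1) + 3·(-2) = 0
All base exponents vanish — dimensionless.

yes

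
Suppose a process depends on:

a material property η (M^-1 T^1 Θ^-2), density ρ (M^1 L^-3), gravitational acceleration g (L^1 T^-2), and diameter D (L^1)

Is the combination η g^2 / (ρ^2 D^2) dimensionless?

no

Sum the exponent of each base dimension across the product:
  M: [η]_M − 2·[ρ]_M + 2·[g]_M − 2·[D]_M = (-1) − 2·(1) + 2·(0) − 2·(0) = -3
  L: [η]_L − 2·[ρ]_L + 2·[g]_L − 2·[D]_L = (0) − 2·(-3) + 2·(1) − 2·(1) = 6
  T: [η]_T − 2·[ρ]_T + 2·[g]_T − 2·[D]_T = (1) − 2·(0) + 2·(-2) − 2·(0) = -3
  Θ: [η]_Θ − 2·[ρ]_Θ + 2·[g]_Θ − 2·[D]_Θ = (-2) − 2·(0) + 2·(0) − 2·(0) = -2
Net dimensions [M⁻³ L⁶ T⁻³ Θ⁻²] ≠ [1] — not dimensionless.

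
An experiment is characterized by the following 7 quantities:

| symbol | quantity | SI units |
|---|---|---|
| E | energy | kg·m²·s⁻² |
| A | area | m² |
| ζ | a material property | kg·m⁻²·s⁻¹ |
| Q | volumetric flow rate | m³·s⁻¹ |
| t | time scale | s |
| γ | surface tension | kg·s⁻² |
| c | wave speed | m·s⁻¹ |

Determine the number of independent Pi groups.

There are 7 variables and 3 base dimensions (M, L, T).
The dimension matrix has rank 3.
Independent dimensionless groups: 7 − 3 = 4.

4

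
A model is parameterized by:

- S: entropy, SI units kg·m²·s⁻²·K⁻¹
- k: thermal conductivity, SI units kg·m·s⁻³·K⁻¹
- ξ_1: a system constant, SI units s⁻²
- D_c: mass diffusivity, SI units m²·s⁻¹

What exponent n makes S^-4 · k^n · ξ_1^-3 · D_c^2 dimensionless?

4

Balance the M exponent: (1)·n from k, plus −4·(1) − 3·(0) + 2·(0) = -4 from the rest, must sum to zero.
n − 4 = 0, so n = 4.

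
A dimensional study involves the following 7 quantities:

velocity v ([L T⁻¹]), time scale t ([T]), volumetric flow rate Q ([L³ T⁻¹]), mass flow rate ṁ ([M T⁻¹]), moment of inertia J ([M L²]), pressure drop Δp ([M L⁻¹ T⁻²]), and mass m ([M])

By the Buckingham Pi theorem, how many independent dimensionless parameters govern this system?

4

There are 7 variables and 3 base dimensions (M, L, T).
The dimension matrix has rank 3.
Independent dimensionless groups: 7 − 3 = 4.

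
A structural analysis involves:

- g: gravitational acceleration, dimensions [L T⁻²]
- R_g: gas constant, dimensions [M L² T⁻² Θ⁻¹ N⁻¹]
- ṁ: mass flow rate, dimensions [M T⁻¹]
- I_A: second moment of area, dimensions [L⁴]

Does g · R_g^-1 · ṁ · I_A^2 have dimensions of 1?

no

Sum the exponent of each base dimension across the product:
  M: [g]_M − [R_g]_M + [ṁ]_M + 2·[I_A]_M = (0) − (1) + (1) + 2·(0) = 0
  L: [g]_L − [R_g]_L + [ṁ]_L + 2·[I_A]_L = (1) − (2) + (0) + 2·(4) = 7
  T: [g]_T − [R_g]_T + [ṁ]_T + 2·[I_A]_T = (-2) − (-2) + (-1) + 2·(0) = -1
  Θ: [g]_Θ − [R_g]_Θ + [ṁ]_Θ + 2·[I_A]_Θ = (0) − (-1) + (0) + 2·(0) = 1
  N: [g]_N − [R_g]_N + [ṁ]_N + 2·[I_A]_N = (0) − (-1) + (0) + 2·(0) = 1
Net dimensions [L⁷ T⁻¹ Θ N] ≠ [1] — not dimensionless.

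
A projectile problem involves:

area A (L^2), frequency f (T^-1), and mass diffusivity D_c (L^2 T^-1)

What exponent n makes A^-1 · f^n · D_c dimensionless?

-1

Balance the T exponent: (-1)·n from f, plus −(0) + (-1) = -1 from the rest, must sum to zero.
−n − 1 = 0, so n = -1.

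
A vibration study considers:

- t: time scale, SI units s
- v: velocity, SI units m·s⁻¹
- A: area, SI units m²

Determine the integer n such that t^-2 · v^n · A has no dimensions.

-2

Balance the L exponent: (1)·n from v, plus −2·(0) + (2) = 2 from the rest, must sum to zero.
n + 2 = 0, so n = -2.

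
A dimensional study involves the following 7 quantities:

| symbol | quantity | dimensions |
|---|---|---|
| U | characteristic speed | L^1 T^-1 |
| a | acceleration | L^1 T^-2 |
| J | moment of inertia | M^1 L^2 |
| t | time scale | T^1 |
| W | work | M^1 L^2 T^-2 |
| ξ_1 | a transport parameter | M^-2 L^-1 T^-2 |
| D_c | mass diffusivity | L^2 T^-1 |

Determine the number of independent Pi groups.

4

There are 7 variables and 3 base dimensions (M, L, T).
The dimension matrix has rank 3.
Independent dimensionless groups: 7 − 3 = 4.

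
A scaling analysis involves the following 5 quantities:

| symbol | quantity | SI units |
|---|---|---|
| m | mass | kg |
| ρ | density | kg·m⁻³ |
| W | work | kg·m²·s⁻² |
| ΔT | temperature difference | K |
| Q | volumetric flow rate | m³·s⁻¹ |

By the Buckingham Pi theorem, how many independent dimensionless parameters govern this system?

1

There are 5 variables and 4 base dimensions (M, L, T, Θ).
The dimension matrix has rank 4.
Independent dimensionless groups: 5 − 4 = 1.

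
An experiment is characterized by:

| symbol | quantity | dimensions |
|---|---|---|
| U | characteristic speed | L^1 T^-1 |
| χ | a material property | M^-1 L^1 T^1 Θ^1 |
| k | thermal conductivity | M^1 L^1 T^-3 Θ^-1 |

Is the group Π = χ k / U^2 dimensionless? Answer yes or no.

Sum the exponent of each base dimension across the product:
  M: −2·[U]_M + [χ]_M + [k]_M = −2·(0) + (-1) + (1) = 0
  L: −2·[U]_L + [χ]_L + [k]_L = −2·(1) + (1) + (1) = 0
  T: −2·[U]_T + [χ]_T + [k]_T = −2·(-1) + (1) + (-3) = 0
  Θ: −2·[U]_Θ + [χ]_Θ + [k]_Θ = −2·(0) + (1) + (-1) = 0
All base exponents vanish — dimensionless.

yes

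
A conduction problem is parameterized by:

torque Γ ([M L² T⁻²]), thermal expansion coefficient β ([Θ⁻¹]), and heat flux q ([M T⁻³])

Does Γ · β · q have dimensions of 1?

Sum the exponent of each base dimension across the product:
  M: [Γ]_M + [β]_M + [q]_M = (1) + (0) + (1) = 2
  L: [Γ]_L + [β]_L + [q]_L = (2) + (0) + (0) = 2
  T: [Γ]_T + [β]_T + [q]_T = (-2) + (0) + (-3) = -5
  Θ: [Γ]_Θ + [β]_Θ + [q]_Θ = (0) + (-1) + (0) = -1
Net dimensions [M² L² T⁻⁵ Θ⁻¹] ≠ [1] — not dimensionless.

no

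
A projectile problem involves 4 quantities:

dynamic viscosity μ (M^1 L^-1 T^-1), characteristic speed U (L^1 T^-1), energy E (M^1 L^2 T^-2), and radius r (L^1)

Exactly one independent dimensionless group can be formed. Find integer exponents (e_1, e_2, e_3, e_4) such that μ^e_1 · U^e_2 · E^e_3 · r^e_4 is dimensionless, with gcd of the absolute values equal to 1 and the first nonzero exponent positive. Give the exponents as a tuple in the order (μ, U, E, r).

(1, 1, -1, 2)

M: e_1·(1) + e_2·(0) + e_3·(1) + e_4·(0) = 0
L: e_1·(-1) + e_2·(1) + e_3·(2) + e_4·(1) = 0
T: e_1·(-1) + e_2·(-1) + e_3·(-2) + e_4·(0) = 0
Solving this homogeneous linear system for the smallest-integer solution (first nonzero entry positive) gives (1, 1, -1, 2).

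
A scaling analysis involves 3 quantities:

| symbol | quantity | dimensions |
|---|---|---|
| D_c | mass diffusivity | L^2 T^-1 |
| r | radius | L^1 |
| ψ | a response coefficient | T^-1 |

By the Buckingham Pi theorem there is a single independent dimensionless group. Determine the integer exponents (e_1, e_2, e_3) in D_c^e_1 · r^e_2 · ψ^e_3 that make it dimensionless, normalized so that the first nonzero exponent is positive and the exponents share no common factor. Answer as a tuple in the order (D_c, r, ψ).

(1, -2, -1)

L: e_1·(2) + e_2·(1) + e_3·(0) = 0
T: e_1·(-1) + e_2·(0) + e_3·(-1) = 0
Solving this homogeneous linear system for the smallest-integer solution (first nonzero entry positive) gives (1, -2, -1).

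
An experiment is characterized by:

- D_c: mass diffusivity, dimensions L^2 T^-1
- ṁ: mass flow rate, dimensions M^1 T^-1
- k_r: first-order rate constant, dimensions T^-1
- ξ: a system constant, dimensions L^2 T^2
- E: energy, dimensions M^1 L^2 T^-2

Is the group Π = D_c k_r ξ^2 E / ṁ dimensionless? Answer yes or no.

no

Sum the exponent of each base dimension across the product:
  M: [D_c]_M − [ṁ]_M + [k_r]_M + 2·[ξ]_M + [E]_M = (0) − (1) + (0) + 2·(0) + (1) = 0
  L: [D_c]_L − [ṁ]_L + [k_r]_L + 2·[ξ]_L + [E]_L = (2) − (0) + (0) + 2·(2) + (2) = 8
  T: [D_c]_T − [ṁ]_T + [k_r]_T + 2·[ξ]_T + [E]_T = (-1) − (-1) + (-1) + 2·(2) + (-2) = 1
Net dimensions [L⁸ T] ≠ [1] — not dimensionless.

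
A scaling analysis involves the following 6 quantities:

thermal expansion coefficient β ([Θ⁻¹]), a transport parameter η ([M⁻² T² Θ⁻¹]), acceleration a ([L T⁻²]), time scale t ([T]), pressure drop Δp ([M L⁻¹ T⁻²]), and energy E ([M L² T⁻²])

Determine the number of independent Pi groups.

There are 6 variables and 4 base dimensions (M, L, T, Θ).
The dimension matrix has rank 4.
Independent dimensionless groups: 6 − 4 = 2.

2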